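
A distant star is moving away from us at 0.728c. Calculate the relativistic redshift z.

β = 0.728
(1+β)/(1-β) = 1.728/0.272 = 6.353
√(6.353) = 2.521
z = 2.521 - 1 = 1.521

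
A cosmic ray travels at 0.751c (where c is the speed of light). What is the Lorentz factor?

v/c = 0.751, so (v/c)² = 0.564001
1 - (v/c)² = 0.435999
γ = 1/√(0.435999) = 1.514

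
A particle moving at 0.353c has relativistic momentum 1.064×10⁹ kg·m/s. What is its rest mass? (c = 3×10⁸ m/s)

γ = 1/√(1 - 0.353²) = 1.0688
v = 0.353 × 3×10⁸ = 1.059×10⁸ m/s
m = p/(γv) = 1.064×10⁹/(1.0688 × 1.059×10⁸) = 9.400 kg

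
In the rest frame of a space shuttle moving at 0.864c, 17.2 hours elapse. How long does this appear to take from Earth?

Proper time Δt₀ = 17.2 hours
γ = 1/√(1 - 0.864²) = 1.986
Δt = γΔt₀ = 1.986 × 17.2 = 34.16 hours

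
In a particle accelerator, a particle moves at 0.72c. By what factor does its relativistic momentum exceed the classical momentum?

p_rel = γmv, p_class = mv
Ratio = γ = 1/√(1 - 0.72²)
= 1/√(0.4816) = 1.441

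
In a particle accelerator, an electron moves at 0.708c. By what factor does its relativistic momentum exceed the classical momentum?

p_rel = γmv, p_class = mv
Ratio = γ = 1/√(1 - 0.708²)
= 1/√(0.498736) = 1.416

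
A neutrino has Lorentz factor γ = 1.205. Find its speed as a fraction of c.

From γ = 1/√(1 - v²/c²):
1/γ² = 1/1.205² = 0.6887
v²/c² = 1 - 0.6887 = 0.3113
v/c = √(0.3113) = 0.5579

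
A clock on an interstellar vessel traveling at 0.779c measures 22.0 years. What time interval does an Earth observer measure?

Proper time Δt₀ = 22.0 years
γ = 1/√(1 - 0.779²) = 1.595
Δt = γΔt₀ = 1.595 × 22.0 = 35.09 years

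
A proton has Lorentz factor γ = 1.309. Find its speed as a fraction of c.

From γ = 1/√(1 - v²/c²):
1/γ² = 1/1.309² = 0.5836
v²/c² = 1 - 0.5836 = 0.4164
v/c = √(0.4164) = 0.6453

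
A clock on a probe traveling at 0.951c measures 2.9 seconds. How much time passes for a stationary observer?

Proper time Δt₀ = 2.9 seconds
γ = 1/√(1 - 0.951²) = 3.234
Δt = γΔt₀ = 3.234 × 2.9 = 9.379 seconds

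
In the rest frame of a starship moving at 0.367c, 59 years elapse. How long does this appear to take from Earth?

Proper time Δt₀ = 59 years
γ = 1/√(1 - 0.367²) = 1.075
Δt = γΔt₀ = 1.075 × 59 = 63.43 years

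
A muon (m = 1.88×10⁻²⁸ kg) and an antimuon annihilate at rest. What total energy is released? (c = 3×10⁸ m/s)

Both particles have the same rest mass, so total mass = 2m
E = 2m·c² = 2 × 1.88×10⁻²⁸ × (3×10⁸)²
= 2 × 1.88×10⁻²⁸ × 9×10¹⁶
= 3.384×10⁻¹¹ J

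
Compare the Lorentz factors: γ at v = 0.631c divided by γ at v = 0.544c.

γ₁ = 1/√(1 - 0.631²) = 1.2890
γ₂ = 1/√(1 - 0.544²) = 1.1918
γ₁/γ₂ = 1.2890/1.1918 = 1.082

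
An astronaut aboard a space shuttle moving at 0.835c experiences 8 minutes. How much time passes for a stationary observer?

Proper time Δt₀ = 8 minutes
γ = 1/√(1 - 0.835²) = 1.817
Δt = γΔt₀ = 1.817 × 8 = 14.54 minutes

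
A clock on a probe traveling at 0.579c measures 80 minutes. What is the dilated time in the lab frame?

Proper time Δt₀ = 80 minutes
γ = 1/√(1 - 0.579²) = 1.2265
Δt = γΔt₀ = 1.2265 × 80 = 98.12 minutes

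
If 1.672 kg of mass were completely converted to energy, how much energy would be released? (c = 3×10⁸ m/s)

Using E = mc²:
c² = (3×10⁸)² = 9×10¹⁶ m²/s²
E = 1.672 × 9×10¹⁶ = 1.505×10¹⁷ J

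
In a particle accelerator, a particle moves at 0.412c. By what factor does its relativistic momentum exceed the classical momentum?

p_rel = γmv, p_class = mv
Ratio = γ = 1/√(1 - 0.412²)
= 1/√(0.830256) = 1.097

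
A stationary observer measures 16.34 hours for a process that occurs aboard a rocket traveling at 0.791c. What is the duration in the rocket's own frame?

Dilated time Δt = 16.34 hours
γ = 1/√(1 - 0.791²) = 1.6345
Δt₀ = Δt/γ = 16.34/1.6345 = 9.997 hours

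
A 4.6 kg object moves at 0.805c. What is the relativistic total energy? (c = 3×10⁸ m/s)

γ = 1/√(1 - 0.805²) = 1.6856
mc² = 4.6 × (3×10⁸)² = 4.140×10¹⁷ J
E = γmc² = 1.6856 × 4.140×10¹⁷ = 6.978×10¹⁷ J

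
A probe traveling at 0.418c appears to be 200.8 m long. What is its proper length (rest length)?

Contracted length L = 200.8 m
γ = 1/√(1 - 0.418²) = 1.1008
L₀ = γL = 1.1008 × 200.8 = 221.0 m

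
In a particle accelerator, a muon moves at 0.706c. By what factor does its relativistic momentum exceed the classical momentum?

p_rel = γmv, p_class = mv
Ratio = γ = 1/√(1 - 0.706²)
= 1/√(0.501564) = 1.412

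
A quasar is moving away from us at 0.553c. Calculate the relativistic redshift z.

β = 0.553
(1+β)/(1-β) = 1.553/0.447 = 3.474
√(3.474) = 1.8639
z = 1.8639 - 1 = 0.8639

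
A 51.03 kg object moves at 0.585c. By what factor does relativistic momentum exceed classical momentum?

p_rel = γmv, p_class = mv
Ratio = γ = 1/√(1 - 0.585²) = 1.233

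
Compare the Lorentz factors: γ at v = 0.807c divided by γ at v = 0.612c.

γ₁ = 1/√(1 - 0.807²) = 1.693
γ₂ = 1/√(1 - 0.612²) = 1.264
γ₁/γ₂ = 1.693/1.264 = 1.339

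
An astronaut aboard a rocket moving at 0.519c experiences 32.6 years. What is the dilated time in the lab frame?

Proper time Δt₀ = 32.6 years
γ = 1/√(1 - 0.519²) = 1.170
Δt = γΔt₀ = 1.170 × 32.6 = 38.14 years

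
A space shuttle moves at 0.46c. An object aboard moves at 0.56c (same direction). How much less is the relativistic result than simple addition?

Classical: u' + v = 0.56 + 0.46 = 1.02c
Relativistic: u = (0.56 + 0.46)/(1 + 0.2576) = 1.02/1.2576 = 0.8111c
Difference: 1.02 - 0.8111 = 0.2089c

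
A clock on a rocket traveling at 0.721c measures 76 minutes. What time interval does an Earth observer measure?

Proper time Δt₀ = 76 minutes
γ = 1/√(1 - 0.721²) = 1.443
Δt = γΔt₀ = 1.443 × 76 = 109.7 minutes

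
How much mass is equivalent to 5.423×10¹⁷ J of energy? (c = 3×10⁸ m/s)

From E = mc², we get m = E/c²
c² = (3×10⁸)² = 9×10¹⁶ m²/s²
m = 5.423×10¹⁷ / 9×10¹⁶ = 6.026 kg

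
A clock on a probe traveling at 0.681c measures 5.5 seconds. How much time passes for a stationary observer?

Proper time Δt₀ = 5.5 seconds
γ = 1/√(1 - 0.681²) = 1.3656
Δt = γΔt₀ = 1.3656 × 5.5 = 7.511 seconds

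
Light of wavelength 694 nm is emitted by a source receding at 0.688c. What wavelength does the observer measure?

β = 0.688
Wavelength Doppler factor = √(1.688/0.312) = √(5.410) = 2.326
λ_obs = 694 × 2.326 = 1614 nm (redshift)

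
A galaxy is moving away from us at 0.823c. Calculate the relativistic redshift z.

β = 0.823
(1+β)/(1-β) = 1.823/0.177 = 10.30
√(10.30) = 3.209
z = 3.209 - 1 = 2.209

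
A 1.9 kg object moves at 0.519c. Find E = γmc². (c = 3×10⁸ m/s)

γ = 1/√(1 - 0.519²) = 1.170
mc² = 1.9 × (3×10⁸)² = 1.710×10¹⁷ J
E = γmc² = 1.170 × 1.710×10¹⁷ = 2.001×10¹⁷ J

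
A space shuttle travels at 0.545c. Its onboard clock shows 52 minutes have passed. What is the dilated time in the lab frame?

Proper time Δt₀ = 52 minutes
γ = 1/√(1 - 0.545²) = 1.1927
Δt = γΔt₀ = 1.1927 × 52 = 62.02 minutes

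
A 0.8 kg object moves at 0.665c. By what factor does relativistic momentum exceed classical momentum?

p_rel = γmv, p_class = mv
Ratio = γ = 1/√(1 - 0.665²) = 1.339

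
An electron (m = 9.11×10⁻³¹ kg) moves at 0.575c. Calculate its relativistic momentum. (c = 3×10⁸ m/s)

γ = 1/√(1 - 0.575²) = 1.2223
v = 0.575 × 3×10⁸ = 1.725×10⁸ m/s
p = γmv = 1.2223 × 9.11×10⁻³¹ × 1.725×10⁸ = 1.921×10⁻²² kg·m/s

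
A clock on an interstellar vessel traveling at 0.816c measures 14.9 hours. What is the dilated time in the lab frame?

Proper time Δt₀ = 14.9 hours
γ = 1/√(1 - 0.816²) = 1.730
Δt = γΔt₀ = 1.730 × 14.9 = 25.78 hours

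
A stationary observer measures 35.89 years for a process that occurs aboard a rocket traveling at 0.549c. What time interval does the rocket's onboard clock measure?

Dilated time Δt = 35.89 years
γ = 1/√(1 - 0.549²) = 1.1964
Δt₀ = Δt/γ = 35.89/1.1964 = 30.00 years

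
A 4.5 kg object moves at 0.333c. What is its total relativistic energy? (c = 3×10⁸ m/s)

γ = 1/√(1 - 0.333²) = 1.0605
mc² = 4.5 × (3×10⁸)² = 4.050×10¹⁷ J
E = γmc² = 1.0605 × 4.050×10¹⁷ = 4.295×10¹⁷ J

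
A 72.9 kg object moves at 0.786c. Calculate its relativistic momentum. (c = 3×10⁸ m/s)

γ = 1/√(1 - 0.786²) = 1.618
v = 0.786 × 3×10⁸ = 2.358×10⁸ m/s
p = γmv = 1.618 × 72.9 × 2.358×10⁸ = 2.781×10¹⁰ kg·m/s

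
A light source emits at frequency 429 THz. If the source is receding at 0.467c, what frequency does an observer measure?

β = v/c = 0.467
(1-β)/(1+β) = 0.533/1.467 = 0.36333
Doppler factor = √(0.36333) = 0.6028
f_obs = 429 × 0.6028 = 258.6 THz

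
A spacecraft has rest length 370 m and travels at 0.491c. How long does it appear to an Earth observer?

Proper length L₀ = 370 m
γ = 1/√(1 - 0.491²) = 1.148
L = L₀/γ = 370/1.148 = 322.3 m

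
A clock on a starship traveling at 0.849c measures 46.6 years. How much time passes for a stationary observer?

Proper time Δt₀ = 46.6 years
γ = 1/√(1 - 0.849²) = 1.8925
Δt = γΔt₀ = 1.8925 × 46.6 = 88.19 years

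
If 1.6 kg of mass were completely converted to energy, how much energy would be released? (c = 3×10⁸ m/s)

Using E = mc²:
c² = (3×10⁸)² = 9×10¹⁶ m²/s²
E = 1.6 × 9×10¹⁶ = 1.440×10¹⁷ J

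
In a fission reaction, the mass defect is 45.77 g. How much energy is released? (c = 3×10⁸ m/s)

Convert mass defect: Δm = 45.77 g = 0.04577 kg
E = Δm·c² = 0.04577 × (3×10⁸)²
= 0.04577 × 9×10¹⁶ = 4.119×10¹⁵ J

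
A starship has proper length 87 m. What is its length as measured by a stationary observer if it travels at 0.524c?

Proper length L₀ = 87 m
γ = 1/√(1 - 0.524²) = 1.1741
L = L₀/γ = 87/1.1741 = 74.10 m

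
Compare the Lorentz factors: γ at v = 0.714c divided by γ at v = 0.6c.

γ₁ = 1/√(1 - 0.714²) = 1.4283
γ₂ = 1/√(1 - 0.6²) = 1.2500
γ₁/γ₂ = 1.4283/1.2500 = 1.143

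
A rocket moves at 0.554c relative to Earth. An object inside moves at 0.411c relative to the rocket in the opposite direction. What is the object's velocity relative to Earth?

Object's velocity in rocket frame is u' = -0.411c
u = (u' + v)/(1 + u'v/c²) = (v - 0.411)/(1 - 0.411·v/c²)
Numerator: 0.554 - 0.411 = 0.143
Denominator: 1 - 0.227694 = 0.772306
u = 0.143/0.772306 = 0.1852c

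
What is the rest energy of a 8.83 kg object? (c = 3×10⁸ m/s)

c² = (3×10⁸)² = 9.000×10¹⁶ m²/s²
E₀ = mc² = 8.83 × 9.000×10¹⁶ = 7.947×10¹⁷ J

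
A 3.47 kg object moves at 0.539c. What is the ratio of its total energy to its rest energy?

E = γmc², E₀ = mc²
E/E₀ = γ = 1/√(1 - 0.539²) = 1.187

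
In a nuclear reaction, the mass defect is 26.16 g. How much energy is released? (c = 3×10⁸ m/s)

Convert mass defect: Δm = 26.16 g = 0.02616 kg
E = Δm·c² = 0.02616 × (3×10⁸)²
= 0.02616 × 9×10¹⁶ = 2.354×10¹⁵ J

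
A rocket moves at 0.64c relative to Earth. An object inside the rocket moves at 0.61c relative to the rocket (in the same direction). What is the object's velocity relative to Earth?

u = (u' + v)/(1 + u'v/c²)
Numerator: 0.61 + 0.64 = 1.25
Denominator: 1 + 0.3904 = 1.3904
u = 1.25/1.3904 = 0.8990c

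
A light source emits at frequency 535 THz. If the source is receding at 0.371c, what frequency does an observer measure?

β = v/c = 0.371
(1-β)/(1+β) = 0.629/1.371 = 0.4588
Doppler factor = √(0.4588) = 0.6773
f_obs = 535 × 0.6773 = 362.4 THz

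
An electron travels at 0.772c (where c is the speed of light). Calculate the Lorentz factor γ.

v/c = 0.772, so (v/c)² = 0.595984
1 - (v/c)² = 0.404016
γ = 1/√(0.404016) = 1.573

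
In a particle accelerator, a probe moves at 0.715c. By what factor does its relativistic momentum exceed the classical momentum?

p_rel = γmv, p_class = mv
Ratio = γ = 1/√(1 - 0.715²)
= 1/√(0.488775) = 1.430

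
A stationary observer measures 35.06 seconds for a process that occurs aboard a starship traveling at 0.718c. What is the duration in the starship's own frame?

Dilated time Δt = 35.06 seconds
γ = 1/√(1 - 0.718²) = 1.437
Δt₀ = Δt/γ = 35.06/1.437 = 24.40 seconds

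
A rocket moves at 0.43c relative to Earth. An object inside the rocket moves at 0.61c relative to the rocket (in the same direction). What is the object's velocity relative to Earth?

u = (u' + v)/(1 + u'v/c²)
Numerator: 0.61 + 0.43 = 1.04
Denominator: 1 + 0.2623 = 1.2623
u = 1.04/1.2623 = 0.8239c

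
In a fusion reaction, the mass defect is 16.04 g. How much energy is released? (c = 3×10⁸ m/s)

Convert mass defect: Δm = 16.04 g = 0.01604 kg
E = Δm·c² = 0.01604 × (3×10⁸)²
= 0.01604 × 9×10¹⁶ = 1.444×10¹⁵ J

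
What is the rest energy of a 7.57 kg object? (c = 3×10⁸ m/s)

c² = (3×10⁸)² = 9.000×10¹⁶ m²/s²
E₀ = mc² = 7.57 × 9.000×10¹⁶ = 6.813×10¹⁷ J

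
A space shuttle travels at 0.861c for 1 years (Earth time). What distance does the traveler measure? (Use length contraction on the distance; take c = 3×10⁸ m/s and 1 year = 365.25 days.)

Earth distance: d = v × t = 0.861c × 1 yr = 8.151×10¹⁵ m
γ = 1.966
d' = d/γ = 8.151×10¹⁵/1.966 = 4.146×10¹⁵ m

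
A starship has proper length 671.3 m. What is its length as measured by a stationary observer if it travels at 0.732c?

Proper length L₀ = 671.3 m
γ = 1/√(1 - 0.732²) = 1.4678
L = L₀/γ = 671.3/1.4678 = 457.4 m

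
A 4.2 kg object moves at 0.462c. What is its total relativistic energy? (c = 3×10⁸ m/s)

γ = 1/√(1 - 0.462²) = 1.1275
mc² = 4.2 × (3×10⁸)² = 3.780×10¹⁷ J
E = γmc² = 1.1275 × 3.780×10¹⁷ = 4.262×10¹⁷ J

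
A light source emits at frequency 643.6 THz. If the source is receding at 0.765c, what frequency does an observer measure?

β = v/c = 0.765
(1-β)/(1+β) = 0.235/1.765 = 0.13314
Doppler factor = √(0.13314) = 0.3649
f_obs = 643.6 × 0.3649 = 234.8 THz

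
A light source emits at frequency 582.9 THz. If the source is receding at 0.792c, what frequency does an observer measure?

β = v/c = 0.792
(1-β)/(1+β) = 0.208/1.792 = 0.1161
Doppler factor = √(0.1161) = 0.3407
f_obs = 582.9 × 0.3407 = 198.6 THz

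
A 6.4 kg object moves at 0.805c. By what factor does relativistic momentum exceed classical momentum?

p_rel = γmv, p_class = mv
Ratio = γ = 1/√(1 - 0.805²) = 1.686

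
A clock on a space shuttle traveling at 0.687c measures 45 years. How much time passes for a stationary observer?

Proper time Δt₀ = 45 years
γ = 1/√(1 - 0.687²) = 1.3762
Δt = γΔt₀ = 1.3762 × 45 = 61.93 years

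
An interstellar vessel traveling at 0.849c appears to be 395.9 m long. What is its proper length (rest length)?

Contracted length L = 395.9 m
γ = 1/√(1 - 0.849²) = 1.89253
L₀ = γL = 1.89253 × 395.9 = 749.3 m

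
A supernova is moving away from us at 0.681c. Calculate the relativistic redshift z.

β = 0.681
(1+β)/(1-β) = 1.681/0.319 = 5.270
√(5.270) = 2.296
z = 2.296 - 1 = 1.296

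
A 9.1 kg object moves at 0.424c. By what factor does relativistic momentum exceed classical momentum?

p_rel = γmv, p_class = mv
Ratio = γ = 1/√(1 - 0.424²) = 1.104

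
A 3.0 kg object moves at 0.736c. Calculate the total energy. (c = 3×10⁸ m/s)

γ = 1/√(1 - 0.736²) = 1.477
mc² = 3.0 × (3×10⁸)² = 2.700×10¹⁷ J
E = γmc² = 1.477 × 2.700×10¹⁷ = 3.988×10¹⁷ J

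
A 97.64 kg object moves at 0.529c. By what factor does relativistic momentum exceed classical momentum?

p_rel = γmv, p_class = mv
Ratio = γ = 1/√(1 - 0.529²) = 1.178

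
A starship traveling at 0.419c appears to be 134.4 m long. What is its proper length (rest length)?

Contracted length L = 134.4 m
γ = 1/√(1 - 0.419²) = 1.101
L₀ = γL = 1.101 × 134.4 = 148.0 m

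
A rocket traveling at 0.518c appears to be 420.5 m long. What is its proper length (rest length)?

Contracted length L = 420.5 m
γ = 1/√(1 - 0.518²) = 1.169
L₀ = γL = 1.169 × 420.5 = 491.6 m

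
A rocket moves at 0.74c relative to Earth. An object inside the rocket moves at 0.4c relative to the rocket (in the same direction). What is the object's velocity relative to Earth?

u = (u' + v)/(1 + u'v/c²)
Numerator: 0.4 + 0.74 = 1.14
Denominator: 1 + 0.296 = 1.296
u = 1.14/1.296 = 0.8796c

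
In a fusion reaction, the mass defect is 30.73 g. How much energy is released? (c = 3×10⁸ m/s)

Convert mass defect: Δm = 30.73 g = 0.03073 kg
E = Δm·c² = 0.03073 × (3×10⁸)²
= 0.03073 × 9×10¹⁶ = 2.766×10¹⁵ J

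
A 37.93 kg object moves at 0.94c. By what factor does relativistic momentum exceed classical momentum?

p_rel = γmv, p_class = mv
Ratio = γ = 1/√(1 - 0.94²) = 2.931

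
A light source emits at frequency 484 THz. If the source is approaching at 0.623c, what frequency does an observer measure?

β = v/c = 0.623
(1+β)/(1-β) = 1.623/0.377 = 4.305
Doppler factor = √(4.305) = 2.075
f_obs = 484 × 2.075 = 1004 THz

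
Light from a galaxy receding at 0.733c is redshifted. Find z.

β = 0.733
(1+β)/(1-β) = 1.733/0.267 = 6.491
√(6.491) = 2.548
z = 2.548 - 1 = 1.548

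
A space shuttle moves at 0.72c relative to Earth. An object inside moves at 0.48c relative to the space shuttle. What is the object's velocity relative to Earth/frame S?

u = (u' + v)/(1 + u'v/c²)
Numerator: 0.48 + 0.72 = 1.2
Denominator: 1 + 0.3456 = 1.3456
u = 1.2/1.3456 = 0.8918c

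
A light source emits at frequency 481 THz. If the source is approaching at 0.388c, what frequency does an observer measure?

β = v/c = 0.388
(1+β)/(1-β) = 1.388/0.612 = 2.268
Doppler factor = √(2.268) = 1.506
f_obs = 481 × 1.506 = 724.4 THz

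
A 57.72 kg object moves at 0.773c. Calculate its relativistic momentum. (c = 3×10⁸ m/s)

γ = 1/√(1 - 0.773²) = 1.576
v = 0.773 × 3×10⁸ = 2.319×10⁸ m/s
p = γmv = 1.576 × 57.72 × 2.319×10⁸ = 2.110×10¹⁰ kg·m/s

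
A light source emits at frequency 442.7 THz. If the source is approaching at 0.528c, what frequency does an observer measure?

β = v/c = 0.528
(1+β)/(1-β) = 1.528/0.472 = 3.237
Doppler factor = √(3.237) = 1.7992
f_obs = 442.7 × 1.7992 = 796.5 THz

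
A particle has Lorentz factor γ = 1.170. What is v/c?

From γ = 1/√(1 - v²/c²):
1/γ² = 1/1.170² = 0.7305
v²/c² = 1 - 0.7305 = 0.2695
v/c = √(0.2695) = 0.5191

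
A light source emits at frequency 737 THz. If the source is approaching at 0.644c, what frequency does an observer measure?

β = v/c = 0.644
(1+β)/(1-β) = 1.644/0.356 = 4.618
Doppler factor = √(4.618) = 2.149
f_obs = 737 × 2.149 = 1584 THz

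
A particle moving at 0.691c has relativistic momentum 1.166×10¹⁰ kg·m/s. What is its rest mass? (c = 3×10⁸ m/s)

γ = 1/√(1 - 0.691²) = 1.3834
v = 0.691 × 3×10⁸ = 2.073×10⁸ m/s
m = p/(γv) = 1.166×10¹⁰/(1.3834 × 2.073×10⁸) = 40.66 kg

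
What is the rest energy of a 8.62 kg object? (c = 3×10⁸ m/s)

c² = (3×10⁸)² = 9.000×10¹⁶ m²/s²
E₀ = mc² = 8.62 × 9.000×10¹⁶ = 7.758×10¹⁷ J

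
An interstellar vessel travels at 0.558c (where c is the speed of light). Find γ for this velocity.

v/c = 0.558, so (v/c)² = 0.311364
1 - (v/c)² = 0.688636
γ = 1/√(0.688636) = 1.205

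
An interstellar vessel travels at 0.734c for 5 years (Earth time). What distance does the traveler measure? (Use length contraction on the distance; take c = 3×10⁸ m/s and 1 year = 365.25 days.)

Earth distance: d = v × t = 0.734c × 5 yr = 3.474×10¹⁶ m
γ = 1.472
d' = d/γ = 3.474×10¹⁶/1.472 = 2.360×10¹⁶ m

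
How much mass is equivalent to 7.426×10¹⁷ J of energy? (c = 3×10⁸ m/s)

From E = mc², we get m = E/c²
c² = (3×10⁸)² = 9×10¹⁶ m²/s²
m = 7.426×10¹⁷ / 9×10¹⁶ = 8.251 kg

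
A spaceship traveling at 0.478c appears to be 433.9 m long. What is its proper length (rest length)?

Contracted length L = 433.9 m
γ = 1/√(1 - 0.478²) = 1.1385
L₀ = γL = 1.1385 × 433.9 = 494.0 m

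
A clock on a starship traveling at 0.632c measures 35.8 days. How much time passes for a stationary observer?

Proper time Δt₀ = 35.8 days
γ = 1/√(1 - 0.632²) = 1.2904
Δt = γΔt₀ = 1.2904 × 35.8 = 46.20 days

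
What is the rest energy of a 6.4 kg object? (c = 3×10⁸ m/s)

c² = (3×10⁸)² = 9.000×10¹⁶ m²/s²
E₀ = mc² = 6.4 × 9.000×10¹⁶ = 5.760×10¹⁷ J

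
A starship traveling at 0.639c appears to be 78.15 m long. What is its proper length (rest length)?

Contracted length L = 78.15 m
γ = 1/√(1 - 0.639²) = 1.300
L₀ = γL = 1.300 × 78.15 = 101.6 m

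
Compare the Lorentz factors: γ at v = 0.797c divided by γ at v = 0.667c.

γ₁ = 1/√(1 - 0.797²) = 1.656
γ₂ = 1/√(1 - 0.667²) = 1.342
γ₁/γ₂ = 1.656/1.342 = 1.234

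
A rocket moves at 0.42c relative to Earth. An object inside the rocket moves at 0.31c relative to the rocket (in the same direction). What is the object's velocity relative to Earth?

u = (u' + v)/(1 + u'v/c²)
Numerator: 0.31 + 0.42 = 0.73
Denominator: 1 + 0.1302 = 1.1302
u = 0.73/1.1302 = 0.6459c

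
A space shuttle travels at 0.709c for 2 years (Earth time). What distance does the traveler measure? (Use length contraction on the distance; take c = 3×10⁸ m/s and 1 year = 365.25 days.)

Earth distance: d = v × t = 0.709c × 2 yr = 1.34246×10¹⁶ m
γ = 1.41802
d' = d/γ = 1.34246×10¹⁶/1.41802 = 9.467×10¹⁵ m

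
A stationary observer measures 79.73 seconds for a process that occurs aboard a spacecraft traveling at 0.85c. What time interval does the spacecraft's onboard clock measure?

Dilated time Δt = 79.73 seconds
γ = 1/√(1 - 0.85²) = 1.8983
Δt₀ = Δt/γ = 79.73/1.8983 = 42.00 seconds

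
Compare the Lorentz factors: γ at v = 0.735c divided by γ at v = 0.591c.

γ₁ = 1/√(1 - 0.735²) = 1.475
γ₂ = 1/√(1 - 0.591²) = 1.240
γ₁/γ₂ = 1.475/1.240 = 1.190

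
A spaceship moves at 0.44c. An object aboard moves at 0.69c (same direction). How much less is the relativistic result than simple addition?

Classical: u' + v = 0.69 + 0.44 = 1.13c
Relativistic: u = (0.69 + 0.44)/(1 + 0.3036) = 1.13/1.3036 = 0.8668c
Difference: 1.13 - 0.8668 = 0.2632c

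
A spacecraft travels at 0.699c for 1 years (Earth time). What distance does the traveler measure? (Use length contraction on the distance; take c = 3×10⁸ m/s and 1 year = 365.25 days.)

Earth distance: d = v × t = 0.699c × 1 yr = 6.6176×10¹⁵ m
γ = 1.3984
d' = d/γ = 6.6176×10¹⁵/1.3984 = 4.732×10¹⁵ m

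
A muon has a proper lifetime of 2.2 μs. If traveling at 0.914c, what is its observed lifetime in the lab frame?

Proper lifetime τ₀ = 2.2 μs
γ = 1/√(1 - 0.914²) = 2.465
τ = γτ₀ = 2.465 × 2.2 μs = 5.423 μs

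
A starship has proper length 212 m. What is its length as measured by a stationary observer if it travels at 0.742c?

Proper length L₀ = 212 m
γ = 1/√(1 - 0.742²) = 1.492
L = L₀/γ = 212/1.492 = 142.1 m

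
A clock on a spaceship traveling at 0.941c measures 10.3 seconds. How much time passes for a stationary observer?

Proper time Δt₀ = 10.3 seconds
γ = 1/√(1 - 0.941²) = 2.955
Δt = γΔt₀ = 2.955 × 10.3 = 30.44 seconds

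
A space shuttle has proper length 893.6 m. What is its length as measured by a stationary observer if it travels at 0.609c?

Proper length L₀ = 893.6 m
γ = 1/√(1 - 0.609²) = 1.2608
L = L₀/γ = 893.6/1.2608 = 708.8 m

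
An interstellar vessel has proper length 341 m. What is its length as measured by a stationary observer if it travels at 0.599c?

Proper length L₀ = 341 m
γ = 1/√(1 - 0.599²) = 1.2488
L = L₀/γ = 341/1.2488 = 273.1 m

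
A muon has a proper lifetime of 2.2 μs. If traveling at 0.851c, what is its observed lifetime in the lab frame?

Proper lifetime τ₀ = 2.2 μs
γ = 1/√(1 - 0.851²) = 1.904
τ = γτ₀ = 1.904 × 2.2 μs = 4.189 μs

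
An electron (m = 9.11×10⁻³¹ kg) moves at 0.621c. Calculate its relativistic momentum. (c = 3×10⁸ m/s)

γ = 1/√(1 - 0.621²) = 1.2758
v = 0.621 × 3×10⁸ = 1.863×10⁸ m/s
p = γmv = 1.2758 × 9.11×10⁻³¹ × 1.863×10⁸ = 2.165×10⁻²² kg·m/s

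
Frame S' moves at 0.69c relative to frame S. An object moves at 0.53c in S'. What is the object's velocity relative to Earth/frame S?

u = (u' + v)/(1 + u'v/c²)
Numerator: 0.53 + 0.69 = 1.22
Denominator: 1 + 0.3657 = 1.3657
u = 1.22/1.3657 = 0.8933c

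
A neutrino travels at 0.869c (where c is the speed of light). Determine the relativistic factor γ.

v/c = 0.869, so (v/c)² = 0.755161
1 - (v/c)² = 0.244839
γ = 1/√(0.244839) = 2.021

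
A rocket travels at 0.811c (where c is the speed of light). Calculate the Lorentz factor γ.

v/c = 0.811, so (v/c)² = 0.657721
1 - (v/c)² = 0.342279
γ = 1/√(0.342279) = 1.709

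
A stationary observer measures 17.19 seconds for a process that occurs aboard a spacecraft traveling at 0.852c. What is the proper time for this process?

Dilated time Δt = 17.19 seconds
γ = 1/√(1 - 0.852²) = 1.910
Δt₀ = Δt/γ = 17.19/1.910 = 9.000 seconds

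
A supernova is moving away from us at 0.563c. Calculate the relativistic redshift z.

β = 0.563
(1+β)/(1-β) = 1.563/0.437 = 3.5767
√(3.5767) = 1.8912
z = 1.8912 - 1 = 0.8912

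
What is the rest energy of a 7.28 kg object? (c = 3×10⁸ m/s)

c² = (3×10⁸)² = 9.000×10¹⁶ m²/s²
E₀ = mc² = 7.28 × 9.000×10¹⁶ = 6.552×10¹⁷ J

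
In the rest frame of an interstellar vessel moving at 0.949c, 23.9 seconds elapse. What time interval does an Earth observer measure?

Proper time Δt₀ = 23.9 seconds
γ = 1/√(1 - 0.949²) = 3.172
Δt = γΔt₀ = 3.172 × 23.9 = 75.81 seconds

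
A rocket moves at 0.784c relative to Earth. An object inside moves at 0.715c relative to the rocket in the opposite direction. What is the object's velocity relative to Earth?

Object's velocity in rocket frame is u' = -0.715c
u = (u' + v)/(1 + u'v/c²) = (v - 0.715)/(1 - 0.715·v/c²)
Numerator: 0.784 - 0.715 = 0.069
Denominator: 1 - 0.56056 = 0.43944
u = 0.069/0.43944 = 0.1570c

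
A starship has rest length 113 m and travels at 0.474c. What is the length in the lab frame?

Proper length L₀ = 113 m
γ = 1/√(1 - 0.474²) = 1.1357
L = L₀/γ = 113/1.1357 = 99.50 m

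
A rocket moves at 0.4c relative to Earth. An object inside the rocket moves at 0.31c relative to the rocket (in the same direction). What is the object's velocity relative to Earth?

u = (u' + v)/(1 + u'v/c²)
Numerator: 0.31 + 0.4 = 0.71
Denominator: 1 + 0.124 = 1.124
u = 0.71/1.124 = 0.6317c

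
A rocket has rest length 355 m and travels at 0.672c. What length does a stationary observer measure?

Proper length L₀ = 355 m
γ = 1/√(1 - 0.672²) = 1.3503
L = L₀/γ = 355/1.3503 = 262.9 m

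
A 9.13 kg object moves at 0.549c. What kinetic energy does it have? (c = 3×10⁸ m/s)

γ = 1/√(1 - 0.549²) = 1.1964
γ - 1 = 0.1964
KE = (γ-1)mc² = 0.1964 × 9.13 × (3×10⁸)² = 1.614×10¹⁷ J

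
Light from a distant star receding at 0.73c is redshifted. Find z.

β = 0.73
(1+β)/(1-β) = 1.73/0.27 = 6.407
√(6.407) = 2.531
z = 2.531 - 1 = 1.531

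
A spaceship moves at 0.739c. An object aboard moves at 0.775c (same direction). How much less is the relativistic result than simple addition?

Classical: u' + v = 0.775 + 0.739 = 1.514c
Relativistic: u = (0.775 + 0.739)/(1 + 0.572725) = 1.514/1.572725 = 0.9627c
Difference: 1.514 - 0.9627 = 0.5513c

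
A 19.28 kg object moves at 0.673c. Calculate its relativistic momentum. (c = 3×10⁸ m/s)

γ = 1/√(1 - 0.673²) = 1.352
v = 0.673 × 3×10⁸ = 2.019×10⁸ m/s
p = γmv = 1.352 × 19.28 × 2.019×10⁸ = 5.263×10⁹ kg·m/s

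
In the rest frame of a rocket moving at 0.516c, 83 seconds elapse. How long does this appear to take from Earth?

Proper time Δt₀ = 83 seconds
γ = 1/√(1 - 0.516²) = 1.16742
Δt = γΔt₀ = 1.16742 × 83 = 96.90 seconds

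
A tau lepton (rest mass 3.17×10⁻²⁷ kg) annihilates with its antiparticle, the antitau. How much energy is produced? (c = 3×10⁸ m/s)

Both particles have the same rest mass, so total mass = 2m
E = 2m·c² = 2 × 3.17×10⁻²⁷ × (3×10⁸)²
= 2 × 3.17×10⁻²⁷ × 9×10¹⁶
= 5.706×10⁻¹⁰ J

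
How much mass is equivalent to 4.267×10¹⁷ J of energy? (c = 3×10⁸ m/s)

From E = mc², we get m = E/c²
c² = (3×10⁸)² = 9×10¹⁶ m²/s²
m = 4.267×10¹⁷ / 9×10¹⁶ = 4.741 kg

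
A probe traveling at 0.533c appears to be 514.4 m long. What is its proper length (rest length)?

Contracted length L = 514.4 m
γ = 1/√(1 - 0.533²) = 1.182
L₀ = γL = 1.182 × 514.4 = 608.0 m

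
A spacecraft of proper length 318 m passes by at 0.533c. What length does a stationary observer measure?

Proper length L₀ = 318 m
γ = 1/√(1 - 0.533²) = 1.1819
L = L₀/γ = 318/1.1819 = 269.1 m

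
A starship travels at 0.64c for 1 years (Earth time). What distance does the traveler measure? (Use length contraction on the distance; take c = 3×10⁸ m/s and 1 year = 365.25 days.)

Earth distance: d = v × t = 0.64c × 1 yr = 6.0591×10¹⁵ m
γ = 1.3014
d' = d/γ = 6.0591×10¹⁵/1.3014 = 4.656×10¹⁵ m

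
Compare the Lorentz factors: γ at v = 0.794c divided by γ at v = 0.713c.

γ₁ = 1/√(1 - 0.794²) = 1.6450
γ₂ = 1/√(1 - 0.713²) = 1.4262
γ₁/γ₂ = 1.6450/1.4262 = 1.153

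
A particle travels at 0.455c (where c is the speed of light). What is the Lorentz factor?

v/c = 0.455, so (v/c)² = 0.207025
1 - (v/c)² = 0.792975
γ = 1/√(0.792975) = 1.123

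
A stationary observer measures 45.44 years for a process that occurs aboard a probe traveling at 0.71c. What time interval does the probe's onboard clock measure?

Dilated time Δt = 45.44 years
γ = 1/√(1 - 0.71²) = 1.420
Δt₀ = Δt/γ = 45.44/1.420 = 32.00 years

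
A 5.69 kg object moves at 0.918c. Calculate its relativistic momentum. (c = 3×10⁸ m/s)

γ = 1/√(1 - 0.918²) = 2.5216
v = 0.918 × 3×10⁸ = 2.754×10⁸ m/s
p = γmv = 2.5216 × 5.69 × 2.754×10⁸ = 3.951×10⁹ kg·m/s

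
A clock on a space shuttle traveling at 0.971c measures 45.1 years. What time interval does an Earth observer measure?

Proper time Δt₀ = 45.1 years
γ = 1/√(1 - 0.971²) = 4.1827
Δt = γΔt₀ = 4.1827 × 45.1 = 188.6 years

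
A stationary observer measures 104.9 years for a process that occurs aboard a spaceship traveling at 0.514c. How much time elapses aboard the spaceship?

Dilated time Δt = 104.9 years
γ = 1/√(1 - 0.514²) = 1.1658
Δt₀ = Δt/γ = 104.9/1.1658 = 89.98 years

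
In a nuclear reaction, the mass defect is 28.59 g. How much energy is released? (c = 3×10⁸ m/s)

Convert mass defect: Δm = 28.59 g = 0.02859 kg
E = Δm·c² = 0.02859 × (3×10⁸)²
= 0.02859 × 9×10¹⁶ = 2.573×10¹⁵ J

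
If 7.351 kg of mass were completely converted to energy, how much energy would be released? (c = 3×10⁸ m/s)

Using E = mc²:
c² = (3×10⁸)² = 9×10¹⁶ m²/s²
E = 7.351 × 9×10¹⁶ = 6.616×10¹⁷ J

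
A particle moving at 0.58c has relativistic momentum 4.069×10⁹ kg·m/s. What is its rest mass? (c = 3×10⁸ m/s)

γ = 1/√(1 - 0.58²) = 1.2276
v = 0.58 × 3×10⁸ = 1.740×10⁸ m/s
m = p/(γv) = 4.069×10⁹/(1.2276 × 1.740×10⁸) = 19.05 kg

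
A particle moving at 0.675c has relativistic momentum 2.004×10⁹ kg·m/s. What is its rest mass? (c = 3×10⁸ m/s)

γ = 1/√(1 - 0.675²) = 1.3553
v = 0.675 × 3×10⁸ = 2.025×10⁸ m/s
m = p/(γv) = 2.004×10⁹/(1.3553 × 2.025×10⁸) = 7.302 kg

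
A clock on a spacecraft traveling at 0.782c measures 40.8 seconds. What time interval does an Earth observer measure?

Proper time Δt₀ = 40.8 seconds
γ = 1/√(1 - 0.782²) = 1.6044
Δt = γΔt₀ = 1.6044 × 40.8 = 65.46 seconds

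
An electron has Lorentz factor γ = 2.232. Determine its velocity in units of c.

From γ = 1/√(1 - v²/c²):
1/γ² = 1/2.232² = 0.2007
v²/c² = 1 - 0.2007 = 0.7993
v/c = √(0.7993) = 0.8940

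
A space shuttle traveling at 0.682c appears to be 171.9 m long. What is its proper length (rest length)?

Contracted length L = 171.9 m
γ = 1/√(1 - 0.682²) = 1.367
L₀ = γL = 1.367 × 171.9 = 235.0 m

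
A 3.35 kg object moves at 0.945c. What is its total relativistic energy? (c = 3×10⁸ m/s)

γ = 1/√(1 - 0.945²) = 3.0574
mc² = 3.35 × (3×10⁸)² = 3.015×10¹⁷ J
E = γmc² = 3.0574 × 3.015×10¹⁷ = 9.218×10¹⁷ J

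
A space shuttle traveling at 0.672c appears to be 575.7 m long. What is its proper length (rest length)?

Contracted length L = 575.7 m
γ = 1/√(1 - 0.672²) = 1.3503
L₀ = γL = 1.3503 × 575.7 = 777.4 m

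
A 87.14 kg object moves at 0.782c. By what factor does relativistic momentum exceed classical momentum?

p_rel = γmv, p_class = mv
Ratio = γ = 1/√(1 - 0.782²) = 1.604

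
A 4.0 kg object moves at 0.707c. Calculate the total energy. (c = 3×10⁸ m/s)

γ = 1/√(1 - 0.707²) = 1.414
mc² = 4.0 × (3×10⁸)² = 3.600×10¹⁷ J
E = γmc² = 1.414 × 3.600×10¹⁷ = 5.090×10¹⁷ J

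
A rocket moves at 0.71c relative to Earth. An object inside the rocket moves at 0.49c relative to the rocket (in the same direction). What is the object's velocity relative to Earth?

u = (u' + v)/(1 + u'v/c²)
Numerator: 0.49 + 0.71 = 1.2
Denominator: 1 + 0.3479 = 1.3479
u = 1.2/1.3479 = 0.8903c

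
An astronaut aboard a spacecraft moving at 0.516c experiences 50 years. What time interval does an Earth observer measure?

Proper time Δt₀ = 50 years
γ = 1/√(1 - 0.516²) = 1.1674
Δt = γΔt₀ = 1.1674 × 50 = 58.37 years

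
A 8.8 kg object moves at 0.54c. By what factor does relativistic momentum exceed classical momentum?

p_rel = γmv, p_class = mv
Ratio = γ = 1/√(1 - 0.54²) = 1.188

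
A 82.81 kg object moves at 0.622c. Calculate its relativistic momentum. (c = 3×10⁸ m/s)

γ = 1/√(1 - 0.622²) = 1.277
v = 0.622 × 3×10⁸ = 1.866×10⁸ m/s
p = γmv = 1.277 × 82.81 × 1.866×10⁸ = 1.973×10¹⁰ kg·m/s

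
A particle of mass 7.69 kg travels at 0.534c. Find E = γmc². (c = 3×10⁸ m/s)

γ = 1/√(1 - 0.534²) = 1.1828
mc² = 7.69 × (3×10⁸)² = 6.921×10¹⁷ J
E = γmc² = 1.1828 × 6.921×10¹⁷ = 8.186×10¹⁷ J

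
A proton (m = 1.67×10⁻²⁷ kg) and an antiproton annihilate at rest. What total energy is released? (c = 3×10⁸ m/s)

Both particles have the same rest mass, so total mass = 2m
E = 2m·c² = 2 × 1.67×10⁻²⁷ × (3×10⁸)²
= 2 × 1.67×10⁻²⁷ × 9×10¹⁶
= 3.006×10⁻¹⁰ J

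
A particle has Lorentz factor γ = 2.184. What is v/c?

From γ = 1/√(1 - v²/c²):
1/γ² = 1/2.184² = 0.2096
v²/c² = 1 - 0.2096 = 0.7904
v/c = √(0.7904) = 0.8890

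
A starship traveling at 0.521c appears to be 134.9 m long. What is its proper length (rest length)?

Contracted length L = 134.9 m
γ = 1/√(1 - 0.521²) = 1.1716
L₀ = γL = 1.1716 × 134.9 = 158.0 m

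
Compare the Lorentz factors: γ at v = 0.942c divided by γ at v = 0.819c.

γ₁ = 1/√(1 - 0.942²) = 2.980
γ₂ = 1/√(1 - 0.819²) = 1.743
γ₁/γ₂ = 2.980/1.743 = 1.710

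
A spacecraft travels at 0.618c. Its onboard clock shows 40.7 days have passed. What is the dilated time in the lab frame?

Proper time Δt₀ = 40.7 days
γ = 1/√(1 - 0.618²) = 1.272
Δt = γΔt₀ = 1.272 × 40.7 = 51.77 days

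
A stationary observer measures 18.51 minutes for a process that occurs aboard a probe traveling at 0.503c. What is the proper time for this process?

Dilated time Δt = 18.51 minutes
γ = 1/√(1 - 0.503²) = 1.157
Δt₀ = Δt/γ = 18.51/1.157 = 16.00 minutes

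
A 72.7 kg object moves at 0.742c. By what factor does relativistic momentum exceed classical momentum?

p_rel = γmv, p_class = mv
Ratio = γ = 1/√(1 - 0.742²) = 1.492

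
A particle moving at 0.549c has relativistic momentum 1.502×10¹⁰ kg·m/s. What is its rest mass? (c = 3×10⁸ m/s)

γ = 1/√(1 - 0.549²) = 1.19643
v = 0.549 × 3×10⁸ = 1.647×10⁸ m/s
m = p/(γv) = 1.502×10¹⁰/(1.19643 × 1.647×10⁸) = 76.22 kg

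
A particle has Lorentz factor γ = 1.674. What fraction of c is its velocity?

From γ = 1/√(1 - v²/c²):
1/γ² = 1/1.674² = 0.35685
v²/c² = 1 - 0.35685 = 0.64315
v/c = √(0.64315) = 0.8020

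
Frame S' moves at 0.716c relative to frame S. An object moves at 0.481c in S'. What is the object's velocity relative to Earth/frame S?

u = (u' + v)/(1 + u'v/c²)
Numerator: 0.481 + 0.716 = 1.197
Denominator: 1 + 0.344396 = 1.344396
u = 1.197/1.344396 = 0.8904c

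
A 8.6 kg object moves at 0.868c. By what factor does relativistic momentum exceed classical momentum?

p_rel = γmv, p_class = mv
Ratio = γ = 1/√(1 - 0.868²) = 2.014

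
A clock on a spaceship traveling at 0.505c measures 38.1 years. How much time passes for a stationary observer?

Proper time Δt₀ = 38.1 years
γ = 1/√(1 - 0.505²) = 1.1586
Δt = γΔt₀ = 1.1586 × 38.1 = 44.14 years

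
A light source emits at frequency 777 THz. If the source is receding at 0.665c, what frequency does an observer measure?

β = v/c = 0.665
(1-β)/(1+β) = 0.335/1.665 = 0.2012
Doppler factor = √(0.2012) = 0.44855
f_obs = 777 × 0.44855 = 348.5 THz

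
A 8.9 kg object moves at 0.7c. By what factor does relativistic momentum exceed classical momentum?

p_rel = γmv, p_class = mv
Ratio = γ = 1/√(1 - 0.7²) = 1.400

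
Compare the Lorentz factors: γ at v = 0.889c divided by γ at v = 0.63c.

γ₁ = 1/√(1 - 0.889²) = 2.184
γ₂ = 1/√(1 - 0.63²) = 1.288
γ₁/γ₂ = 2.184/1.288 = 1.696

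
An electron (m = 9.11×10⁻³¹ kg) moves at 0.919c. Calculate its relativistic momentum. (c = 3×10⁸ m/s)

γ = 1/√(1 - 0.919²) = 2.53641
v = 0.919 × 3×10⁸ = 2.757×10⁸ m/s
p = γmv = 2.53641 × 9.11×10⁻³¹ × 2.757×10⁸ = 6.371×10⁻²² kg·m/s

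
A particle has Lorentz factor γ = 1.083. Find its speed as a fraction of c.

From γ = 1/√(1 - v²/c²):
1/γ² = 1/1.083² = 0.8526
v²/c² = 1 - 0.8526 = 0.1474
v/c = √(0.1474) = 0.3839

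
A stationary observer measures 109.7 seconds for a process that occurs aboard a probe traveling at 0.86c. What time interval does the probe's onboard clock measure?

Dilated time Δt = 109.7 seconds
γ = 1/√(1 - 0.86²) = 1.9597
Δt₀ = Δt/γ = 109.7/1.9597 = 55.98 seconds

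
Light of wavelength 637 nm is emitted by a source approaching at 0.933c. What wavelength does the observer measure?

β = 0.933
Wavelength Doppler factor = √(0.067/1.933) = √(0.03466) = 0.1862
λ_obs = 637 × 0.1862 = 118.6 nm (blueshift)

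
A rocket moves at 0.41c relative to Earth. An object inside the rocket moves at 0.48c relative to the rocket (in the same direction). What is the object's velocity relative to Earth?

u = (u' + v)/(1 + u'v/c²)
Numerator: 0.48 + 0.41 = 0.89
Denominator: 1 + 0.1968 = 1.1968
u = 0.89/1.1968 = 0.7436c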